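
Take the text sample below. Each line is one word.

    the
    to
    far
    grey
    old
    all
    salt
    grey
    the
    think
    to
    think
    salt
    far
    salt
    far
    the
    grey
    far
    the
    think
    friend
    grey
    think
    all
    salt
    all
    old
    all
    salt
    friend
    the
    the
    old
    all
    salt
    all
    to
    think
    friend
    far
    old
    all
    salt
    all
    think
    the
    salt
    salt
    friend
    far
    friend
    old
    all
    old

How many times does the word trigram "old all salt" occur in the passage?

Scanning the 53 overlapping trigram windows for "old all salt":
  position 5–7: old all salt
  position 28–30: old all salt
  position 34–36: old all salt
  position 42–44: old all salt

4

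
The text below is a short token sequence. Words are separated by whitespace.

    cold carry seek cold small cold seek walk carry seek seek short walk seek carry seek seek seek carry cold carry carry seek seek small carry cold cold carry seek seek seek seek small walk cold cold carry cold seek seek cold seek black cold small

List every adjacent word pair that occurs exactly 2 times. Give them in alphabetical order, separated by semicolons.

Bigram counts meeting the condition (exactly 2 times):
  cold cold: 2
  cold small: 2
  seek carry: 2
  seek cold: 2
  seek small: 2

cold cold; cold small; seek carry; seek cold; seek small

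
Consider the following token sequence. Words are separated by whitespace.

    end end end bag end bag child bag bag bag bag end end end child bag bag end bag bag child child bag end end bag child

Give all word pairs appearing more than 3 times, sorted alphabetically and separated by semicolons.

bag bag; bag end; end bag; end end

Bigram counts meeting the condition (more than 3 times):
  bag bag: 5
  bag end: 4
  end bag: 4
  end end: 5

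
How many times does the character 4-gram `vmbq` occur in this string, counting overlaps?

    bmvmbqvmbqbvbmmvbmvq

2

Sliding a length-4 window over the 20 characters (17 positions):
  position 3–6: vmbq
  position 7–10: vmbq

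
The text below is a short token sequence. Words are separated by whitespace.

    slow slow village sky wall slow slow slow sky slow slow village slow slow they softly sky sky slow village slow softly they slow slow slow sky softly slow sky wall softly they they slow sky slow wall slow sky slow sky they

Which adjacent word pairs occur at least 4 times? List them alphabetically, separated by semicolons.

sky slow; slow sky; slow slow

Bigram counts meeting the condition (at least 4 times):
  sky slow: 4
  slow sky: 6
  slow slow: 7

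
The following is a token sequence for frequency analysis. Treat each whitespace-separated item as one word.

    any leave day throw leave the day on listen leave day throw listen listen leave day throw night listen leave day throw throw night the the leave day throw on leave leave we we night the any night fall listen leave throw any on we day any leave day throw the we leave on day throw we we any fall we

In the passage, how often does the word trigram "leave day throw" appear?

6

Scanning the 59 overlapping trigram windows for "leave day throw":
  position 2–4: leave day throw
  position 10–12: leave day throw
  position 15–17: leave day throw
  position 20–22: leave day throw
  position 27–29: leave day throw
  position 48–50: leave day throw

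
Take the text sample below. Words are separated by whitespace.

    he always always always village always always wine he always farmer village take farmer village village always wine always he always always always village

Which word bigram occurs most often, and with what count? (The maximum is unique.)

Bigram frequencies (highest first):
  always always: 5
  he always: 3
  always village: 2
  village always: 2
  always wine: 2
  farmer village: 2
  … (7 more, each ≤ 1)

"always always", 5 times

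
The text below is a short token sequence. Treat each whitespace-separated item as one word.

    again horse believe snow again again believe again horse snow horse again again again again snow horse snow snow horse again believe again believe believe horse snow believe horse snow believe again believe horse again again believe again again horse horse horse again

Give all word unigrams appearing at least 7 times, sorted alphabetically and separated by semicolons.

again; believe; horse; snow

Unigram counts meeting the condition (at least 7 times):
  again: 16
  believe: 9
  horse: 11
  snow: 7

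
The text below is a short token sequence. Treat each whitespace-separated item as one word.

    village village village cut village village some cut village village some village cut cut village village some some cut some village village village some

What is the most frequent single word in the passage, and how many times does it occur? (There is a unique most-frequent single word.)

"village", 13 times

Unigram frequencies (highest first):
  village: 13
  some: 6
  cut: 5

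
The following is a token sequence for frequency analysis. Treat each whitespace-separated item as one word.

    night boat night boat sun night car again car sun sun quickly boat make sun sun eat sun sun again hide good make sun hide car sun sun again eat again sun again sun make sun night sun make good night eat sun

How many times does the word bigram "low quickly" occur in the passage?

Scanning the 42 overlapping bigram windows for "low quickly":
  (none found)

0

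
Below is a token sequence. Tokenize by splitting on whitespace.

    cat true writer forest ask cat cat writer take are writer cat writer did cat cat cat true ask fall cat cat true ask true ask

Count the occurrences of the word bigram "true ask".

Scanning the 25 overlapping bigram windows for "true ask":
  position 18–19: true ask
  position 23–24: true ask
  position 25–26: true ask

3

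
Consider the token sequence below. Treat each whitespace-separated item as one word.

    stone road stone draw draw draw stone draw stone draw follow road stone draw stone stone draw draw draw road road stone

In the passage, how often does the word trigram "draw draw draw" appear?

Scanning the 20 overlapping trigram windows for "draw draw draw":
  position 4–6: draw draw draw
  position 17–19: draw draw draw

2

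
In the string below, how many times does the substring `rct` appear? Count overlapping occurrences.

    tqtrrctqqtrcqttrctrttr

Sliding a length-3 window over the 22 characters (20 positions):
  position 5–7: rct
  position 16–18: rct

2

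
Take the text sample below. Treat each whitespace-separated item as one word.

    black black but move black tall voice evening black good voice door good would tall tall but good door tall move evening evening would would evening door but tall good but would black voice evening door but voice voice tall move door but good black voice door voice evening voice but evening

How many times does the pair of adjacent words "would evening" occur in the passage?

Scanning the 51 overlapping bigram windows for "would evening":
  position 25–26: would evening

1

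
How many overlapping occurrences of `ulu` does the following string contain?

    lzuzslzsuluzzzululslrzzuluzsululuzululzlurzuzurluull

Sliding a length-3 window over the 52 characters (50 positions):
  position 9–11: ulu
  position 15–17: ulu
  position 24–26: ulu
  position 29–31: ulu
  position 31–33: ulu
  position 35–37: ulu

6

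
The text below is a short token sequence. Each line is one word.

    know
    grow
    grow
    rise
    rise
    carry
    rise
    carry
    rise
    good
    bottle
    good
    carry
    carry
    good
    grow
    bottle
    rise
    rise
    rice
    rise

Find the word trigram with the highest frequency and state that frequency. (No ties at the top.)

"rise carry rise", 2 times

Trigram frequencies (highest first):
  rise carry rise: 2
  know grow grow: 1
  grow grow rise: 1
  grow rise rise: 1
  rise rise carry: 1
  carry rise carry: 1
  … (12 more, each ≤ 1)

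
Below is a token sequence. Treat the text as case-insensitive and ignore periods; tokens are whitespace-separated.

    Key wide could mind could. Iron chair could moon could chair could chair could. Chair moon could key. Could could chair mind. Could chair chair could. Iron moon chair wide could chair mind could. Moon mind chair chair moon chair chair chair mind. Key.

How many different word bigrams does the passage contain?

44 tokens → 43 bigram windows in total.
Repeated bigrams (each contributes count−1 duplicates):
  could chair: 6
  chair chair: 4
  chair could: 4
  chair mind: 3
  mind could: 3
  chair moon: 2
  could iron: 2
  could moon: 2
  … (3 more repeated)
21 duplicate windows → 43 − 21 = 22 distinct.

22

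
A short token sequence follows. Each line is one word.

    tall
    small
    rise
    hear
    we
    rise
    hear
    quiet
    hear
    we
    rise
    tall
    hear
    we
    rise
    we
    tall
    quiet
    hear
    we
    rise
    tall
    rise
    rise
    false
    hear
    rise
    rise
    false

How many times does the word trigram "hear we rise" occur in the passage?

Scanning the 27 overlapping trigram windows for "hear we rise":
  position 4–6: hear we rise
  position 9–11: hear we rise
  position 13–15: hear we rise
  position 19–21: hear we rise

4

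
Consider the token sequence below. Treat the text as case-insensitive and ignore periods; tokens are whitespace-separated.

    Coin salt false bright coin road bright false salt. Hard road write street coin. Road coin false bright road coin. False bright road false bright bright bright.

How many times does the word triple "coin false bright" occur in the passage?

2

Scanning the 25 overlapping trigram windows for "coin false bright":
  position 16–18: coin false bright
  position 20–22: coin false bright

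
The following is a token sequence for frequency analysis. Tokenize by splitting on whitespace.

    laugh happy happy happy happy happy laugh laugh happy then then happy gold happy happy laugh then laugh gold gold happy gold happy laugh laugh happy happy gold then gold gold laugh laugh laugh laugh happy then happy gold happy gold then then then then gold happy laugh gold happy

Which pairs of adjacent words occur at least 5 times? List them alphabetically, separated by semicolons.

gold happy; happy gold; happy happy; laugh laugh

Bigram counts meeting the condition (at least 5 times):
  gold happy: 6
  happy gold: 5
  happy happy: 6
  laugh laugh: 5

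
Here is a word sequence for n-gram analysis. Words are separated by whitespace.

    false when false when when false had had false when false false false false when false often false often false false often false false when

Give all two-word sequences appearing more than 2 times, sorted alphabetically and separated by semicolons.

false false; false often; false when; often false; when false

Bigram counts meeting the condition (more than 2 times):
  false false: 5
  false often: 3
  false when: 5
  often false: 3
  when false: 4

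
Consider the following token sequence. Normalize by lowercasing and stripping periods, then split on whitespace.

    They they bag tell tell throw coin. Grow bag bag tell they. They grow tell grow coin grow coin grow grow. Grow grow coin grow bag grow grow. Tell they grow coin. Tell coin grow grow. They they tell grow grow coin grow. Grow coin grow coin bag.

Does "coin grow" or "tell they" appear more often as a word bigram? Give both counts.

"coin grow" (7 vs 2)

"coin grow": 7 occurrences
"tell they": 2 occurrences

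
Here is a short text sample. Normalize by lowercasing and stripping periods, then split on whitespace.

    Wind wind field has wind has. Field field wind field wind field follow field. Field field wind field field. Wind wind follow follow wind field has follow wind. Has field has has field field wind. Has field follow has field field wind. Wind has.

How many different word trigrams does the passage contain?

44 tokens → 42 trigram windows in total.
Repeated trigrams (each contributes count−1 duplicates):
  field field wind: 5
  field wind field: 3
  has field field: 3
  wind has field: 3
  field wind wind: 2
  wind field has: 2
12 duplicate windows → 42 − 12 = 30 distinct.

30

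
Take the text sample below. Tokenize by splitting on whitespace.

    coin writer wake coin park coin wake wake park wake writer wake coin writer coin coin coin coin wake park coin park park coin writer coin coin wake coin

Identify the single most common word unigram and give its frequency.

"coin", 13 times

Unigram frequencies (highest first):
  coin: 13
  wake: 7
  park: 5
  writer: 4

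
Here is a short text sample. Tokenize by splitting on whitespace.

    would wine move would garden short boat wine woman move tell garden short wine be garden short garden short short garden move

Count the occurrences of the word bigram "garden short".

Scanning the 21 overlapping bigram windows for "garden short":
  position 5–6: garden short
  position 12–13: garden short
  position 16–17: garden short
  position 18–19: garden short

4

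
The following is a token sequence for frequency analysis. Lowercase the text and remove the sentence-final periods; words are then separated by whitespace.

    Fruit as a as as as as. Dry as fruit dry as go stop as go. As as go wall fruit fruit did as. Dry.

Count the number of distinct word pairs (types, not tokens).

17

25 tokens → 24 bigram windows in total.
Repeated bigrams (each contributes count−1 duplicates):
  as as: 4
  as go: 3
  as dry: 2
  dry as: 2
7 duplicate windows → 24 − 7 = 17 distinct.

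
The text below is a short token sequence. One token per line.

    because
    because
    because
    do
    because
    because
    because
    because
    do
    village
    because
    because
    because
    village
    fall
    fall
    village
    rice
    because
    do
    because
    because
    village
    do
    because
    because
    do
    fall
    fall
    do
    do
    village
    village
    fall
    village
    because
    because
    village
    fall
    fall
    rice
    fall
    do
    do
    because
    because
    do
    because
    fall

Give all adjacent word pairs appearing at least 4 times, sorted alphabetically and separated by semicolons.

because because; because do; do because

Bigram counts meeting the condition (at least 4 times):
  because because: 11
  because do: 5
  do because: 5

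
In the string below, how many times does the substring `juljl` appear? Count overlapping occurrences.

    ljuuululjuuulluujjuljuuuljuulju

0

Sliding a length-5 window over the 31 characters (27 positions):
  (no match at any position)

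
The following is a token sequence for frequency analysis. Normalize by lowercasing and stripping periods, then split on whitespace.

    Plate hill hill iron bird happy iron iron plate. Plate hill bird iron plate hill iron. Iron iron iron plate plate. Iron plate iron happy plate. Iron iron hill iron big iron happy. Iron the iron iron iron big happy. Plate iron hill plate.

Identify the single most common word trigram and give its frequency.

Trigram frequencies (highest first):
  iron iron iron: 3
  iron iron plate: 2
  iron plate plate: 2
  happy plate iron: 2
  plate hill hill: 1
  hill hill iron: 1
  … (31 more, each ≤ 1)

"iron iron iron", 3 times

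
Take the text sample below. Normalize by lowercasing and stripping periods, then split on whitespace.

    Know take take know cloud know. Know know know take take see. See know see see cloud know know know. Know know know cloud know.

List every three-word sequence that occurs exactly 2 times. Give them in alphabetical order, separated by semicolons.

Trigram counts meeting the condition (exactly 2 times):
  cloud know know: 2
  know cloud know: 2
  know take take: 2

cloud know know; know cloud know; know take take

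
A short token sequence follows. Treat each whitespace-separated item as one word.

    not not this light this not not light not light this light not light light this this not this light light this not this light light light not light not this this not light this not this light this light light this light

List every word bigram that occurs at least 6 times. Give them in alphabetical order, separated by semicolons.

light this; this light

Bigram counts meeting the condition (at least 6 times):
  light this: 7
  this light: 7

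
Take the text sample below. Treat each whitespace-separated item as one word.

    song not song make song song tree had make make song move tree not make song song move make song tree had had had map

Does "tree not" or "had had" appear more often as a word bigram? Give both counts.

"tree not": 1 occurrence
"had had": 2 occurrences

"had had" (2 vs 1)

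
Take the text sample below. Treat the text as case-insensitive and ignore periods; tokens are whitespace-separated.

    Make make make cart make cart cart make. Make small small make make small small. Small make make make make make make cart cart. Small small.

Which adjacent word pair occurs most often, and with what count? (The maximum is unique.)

Bigram frequencies (highest first):
  make make: 9
  small small: 4
  make cart: 3
  cart make: 2
  cart cart: 2
  make small: 2
  … (2 more, each ≤ 2)

"make make", 9 times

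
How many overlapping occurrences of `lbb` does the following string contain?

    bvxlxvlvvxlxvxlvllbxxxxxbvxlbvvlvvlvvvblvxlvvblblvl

0

Sliding a length-3 window over the 51 characters (49 positions):
  (no match at any position)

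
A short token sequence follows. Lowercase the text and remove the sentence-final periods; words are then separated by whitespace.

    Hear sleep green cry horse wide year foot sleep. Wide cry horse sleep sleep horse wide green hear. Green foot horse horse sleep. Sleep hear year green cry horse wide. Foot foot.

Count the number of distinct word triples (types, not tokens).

27

32 tokens → 30 trigram windows in total.
Repeated trigrams (each contributes count−1 duplicates):
  cry horse wide: 2
  green cry horse: 2
  horse sleep sleep: 2
3 duplicate windows → 30 − 3 = 27 distinct.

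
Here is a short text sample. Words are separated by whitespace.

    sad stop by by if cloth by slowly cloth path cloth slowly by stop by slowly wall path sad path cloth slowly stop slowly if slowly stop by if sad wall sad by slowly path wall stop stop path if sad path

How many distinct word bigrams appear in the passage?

42 tokens → 41 bigram windows in total.
Repeated bigrams (each contributes count−1 duplicates):
  by slowly: 3
  stop by: 3
  by if: 2
  cloth slowly: 2
  if sad: 2
  path cloth: 2
  sad path: 2
  slowly stop: 2
10 duplicate windows → 41 − 10 = 31 distinct.

31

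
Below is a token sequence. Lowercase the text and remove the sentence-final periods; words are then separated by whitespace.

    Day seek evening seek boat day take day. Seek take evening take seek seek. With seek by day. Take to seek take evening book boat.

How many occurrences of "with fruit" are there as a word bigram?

0

Scanning the 24 overlapping bigram windows for "with fruit":
  (none found)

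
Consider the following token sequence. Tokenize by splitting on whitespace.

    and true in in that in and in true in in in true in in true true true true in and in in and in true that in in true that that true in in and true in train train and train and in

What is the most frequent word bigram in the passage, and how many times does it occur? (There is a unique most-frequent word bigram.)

"in in", 7 times

Bigram frequencies (highest first):
  in in: 7
  true in: 6
  in true: 5
  in and: 4
  and in: 4
  true true: 3
  … (10 more, each ≤ 2)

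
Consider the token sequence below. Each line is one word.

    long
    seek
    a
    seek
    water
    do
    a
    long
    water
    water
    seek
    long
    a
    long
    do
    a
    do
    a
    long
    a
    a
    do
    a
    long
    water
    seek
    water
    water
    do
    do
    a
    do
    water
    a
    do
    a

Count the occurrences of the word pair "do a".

6

Scanning the 35 overlapping bigram windows for "do a":
  position 6–7: do a
  position 15–16: do a
  position 17–18: do a
  position 22–23: do a
  position 30–31: do a
  position 35–36: do a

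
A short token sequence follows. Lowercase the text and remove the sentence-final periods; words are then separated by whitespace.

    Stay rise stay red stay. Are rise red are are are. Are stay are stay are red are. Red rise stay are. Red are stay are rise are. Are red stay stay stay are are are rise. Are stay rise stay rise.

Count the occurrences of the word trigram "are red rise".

1

Scanning the 40 overlapping trigram windows for "are red rise":
  position 18–20: are red rise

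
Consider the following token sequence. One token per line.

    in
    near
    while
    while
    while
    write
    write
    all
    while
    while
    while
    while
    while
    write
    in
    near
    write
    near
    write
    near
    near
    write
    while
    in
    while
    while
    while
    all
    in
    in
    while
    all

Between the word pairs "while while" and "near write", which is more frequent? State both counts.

"while while": 8 occurrences
"near write": 3 occurrences

"while while" (8 vs 3)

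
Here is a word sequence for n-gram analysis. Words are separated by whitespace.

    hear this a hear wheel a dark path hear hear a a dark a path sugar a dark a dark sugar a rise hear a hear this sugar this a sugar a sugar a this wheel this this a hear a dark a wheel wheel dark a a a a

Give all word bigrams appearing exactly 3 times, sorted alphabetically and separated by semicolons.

Bigram counts meeting the condition (exactly 3 times):
  a hear: 3
  hear a: 3
  this a: 3

a hear; hear a; this a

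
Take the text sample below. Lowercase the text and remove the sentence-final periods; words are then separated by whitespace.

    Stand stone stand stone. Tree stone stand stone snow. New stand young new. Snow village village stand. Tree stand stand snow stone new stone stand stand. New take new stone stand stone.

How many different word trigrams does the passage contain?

27

32 tokens → 30 trigram windows in total.
Repeated trigrams (each contributes count−1 duplicates):
  stone stand stone: 3
  new stone stand: 2
3 duplicate windows → 30 − 3 = 27 distinct.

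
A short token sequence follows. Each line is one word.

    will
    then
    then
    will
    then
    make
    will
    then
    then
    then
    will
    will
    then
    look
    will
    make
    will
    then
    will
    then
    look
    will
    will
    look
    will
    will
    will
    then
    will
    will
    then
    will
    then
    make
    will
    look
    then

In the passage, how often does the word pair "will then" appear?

9

Scanning the 36 overlapping bigram windows for "will then":
  position 1–2: will then
  position 4–5: will then
  position 7–8: will then
  position 12–13: will then
  position 17–18: will then
  position 19–20: will then
  position 27–28: will then
  position 30–31: will then
  position 32–33: will then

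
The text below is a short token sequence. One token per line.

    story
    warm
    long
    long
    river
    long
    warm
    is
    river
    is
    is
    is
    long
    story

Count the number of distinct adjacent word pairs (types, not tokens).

12

14 tokens → 13 bigram windows in total.
Repeated bigrams (each contributes count−1 duplicates):
  is is: 2
1 duplicate windows → 13 − 1 = 12 distinct.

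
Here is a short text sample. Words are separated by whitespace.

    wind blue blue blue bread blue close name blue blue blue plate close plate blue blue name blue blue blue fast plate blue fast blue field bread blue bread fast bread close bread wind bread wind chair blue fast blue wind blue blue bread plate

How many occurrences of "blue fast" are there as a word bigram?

3

Scanning the 44 overlapping bigram windows for "blue fast":
  position 20–21: blue fast
  position 23–24: blue fast
  position 38–39: blue fast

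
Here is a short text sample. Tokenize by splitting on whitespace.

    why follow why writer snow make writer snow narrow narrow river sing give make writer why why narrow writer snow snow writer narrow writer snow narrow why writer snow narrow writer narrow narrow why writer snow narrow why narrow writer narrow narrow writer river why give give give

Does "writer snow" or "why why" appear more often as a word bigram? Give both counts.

"writer snow": 6 occurrences
"why why": 1 occurrence

"writer snow" (6 vs 1)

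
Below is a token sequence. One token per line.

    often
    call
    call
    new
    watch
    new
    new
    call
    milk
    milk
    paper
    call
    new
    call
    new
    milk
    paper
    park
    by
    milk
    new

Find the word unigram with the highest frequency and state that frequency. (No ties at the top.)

"new", 6 times

Unigram frequencies (highest first):
  new: 6
  call: 5
  milk: 4
  paper: 2
  often: 1
  watch: 1
  … (2 more, each ≤ 1)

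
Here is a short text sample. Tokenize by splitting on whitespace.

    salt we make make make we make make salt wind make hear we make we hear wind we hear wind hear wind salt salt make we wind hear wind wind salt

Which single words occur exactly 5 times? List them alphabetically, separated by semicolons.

Unigram counts meeting the condition (exactly 5 times):
  hear: 5
  salt: 5

hear; salt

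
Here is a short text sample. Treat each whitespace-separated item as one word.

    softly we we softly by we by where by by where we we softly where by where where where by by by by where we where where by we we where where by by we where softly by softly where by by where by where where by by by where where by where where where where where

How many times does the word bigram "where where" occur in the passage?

Scanning the 56 overlapping bigram windows for "where where":
  position 17–18: where where
  position 18–19: where where
  position 26–27: where where
  position 31–32: where where
  position 45–46: where where
  position 50–51: where where
  position 53–54: where where
  position 54–55: where where
  position 55–56: where where
  position 56–57: where where

10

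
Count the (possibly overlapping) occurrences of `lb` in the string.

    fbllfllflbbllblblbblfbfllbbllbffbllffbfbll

6

Sliding a length-2 window over the 42 characters (41 positions):
  position 9–10: lb
  position 13–14: lb
  position 15–16: lb
  position 17–18: lb
  position 25–26: lb
  position 29–30: lb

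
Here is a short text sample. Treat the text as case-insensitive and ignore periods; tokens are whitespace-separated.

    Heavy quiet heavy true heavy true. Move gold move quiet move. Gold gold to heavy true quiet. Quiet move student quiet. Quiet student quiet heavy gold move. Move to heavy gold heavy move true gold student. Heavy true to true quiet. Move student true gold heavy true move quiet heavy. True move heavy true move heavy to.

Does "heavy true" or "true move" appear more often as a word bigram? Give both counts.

"heavy true" (7 vs 4)

"heavy true": 7 occurrences
"true move": 4 occurrences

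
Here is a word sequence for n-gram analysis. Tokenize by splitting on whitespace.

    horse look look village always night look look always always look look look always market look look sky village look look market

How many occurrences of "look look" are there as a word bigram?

6

Scanning the 21 overlapping bigram windows for "look look":
  position 2–3: look look
  position 7–8: look look
  position 11–12: look look
  position 12–13: look look
  position 16–17: look look
  position 20–21: look look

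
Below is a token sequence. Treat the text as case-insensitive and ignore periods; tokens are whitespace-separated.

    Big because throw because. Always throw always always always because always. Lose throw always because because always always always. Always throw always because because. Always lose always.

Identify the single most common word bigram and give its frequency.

"always always", 5 times

Bigram frequencies (highest first):
  always always: 5
  because always: 4
  throw always: 3
  always because: 3
  always throw: 2
  always lose: 2
  … (6 more, each ≤ 2)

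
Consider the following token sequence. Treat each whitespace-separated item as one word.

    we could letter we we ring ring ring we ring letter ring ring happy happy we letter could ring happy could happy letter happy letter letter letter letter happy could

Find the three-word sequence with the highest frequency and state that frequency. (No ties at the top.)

Trigram frequencies (highest first):
  letter letter letter: 2
  we could letter: 1
  could letter we: 1
  letter we we: 1
  we we ring: 1
  we ring ring: 1
  … (21 more, each ≤ 1)

"letter letter letter", 2 times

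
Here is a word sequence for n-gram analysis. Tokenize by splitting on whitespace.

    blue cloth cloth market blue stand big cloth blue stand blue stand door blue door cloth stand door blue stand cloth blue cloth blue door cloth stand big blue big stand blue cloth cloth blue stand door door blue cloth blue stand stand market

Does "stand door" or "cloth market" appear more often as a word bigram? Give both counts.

"stand door" (3 vs 1)

"stand door": 3 occurrences
"cloth market": 1 occurrence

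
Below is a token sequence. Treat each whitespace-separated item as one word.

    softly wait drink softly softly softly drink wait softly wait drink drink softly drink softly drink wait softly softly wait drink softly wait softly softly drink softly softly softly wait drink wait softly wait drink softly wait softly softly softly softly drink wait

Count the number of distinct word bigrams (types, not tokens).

8

43 tokens → 42 bigram windows in total.
Repeated bigrams (each contributes count−1 duplicates):
  softly softly: 9
  softly wait: 7
  drink softly: 6
  softly drink: 5
  wait drink: 5
  wait softly: 5
  drink wait: 4
34 duplicate windows → 42 − 34 = 8 distinct.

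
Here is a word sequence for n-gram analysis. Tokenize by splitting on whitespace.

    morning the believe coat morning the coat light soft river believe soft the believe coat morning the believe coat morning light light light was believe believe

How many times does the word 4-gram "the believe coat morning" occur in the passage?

Scanning the 23 overlapping 4-gram windows for "the believe coat morning":
  position 2–5: the believe coat morning
  position 13–16: the believe coat morning
  position 17–20: the believe coat morning

3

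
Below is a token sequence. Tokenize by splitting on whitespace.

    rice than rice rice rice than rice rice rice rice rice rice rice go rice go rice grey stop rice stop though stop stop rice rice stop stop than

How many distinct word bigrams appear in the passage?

29 tokens → 28 bigram windows in total.
Repeated bigrams (each contributes count−1 duplicates):
  rice rice: 9
  go rice: 2
  rice go: 2
  rice stop: 2
  rice than: 2
  stop rice: 2
  stop stop: 2
  than rice: 2
15 duplicate windows → 28 − 15 = 13 distinct.

13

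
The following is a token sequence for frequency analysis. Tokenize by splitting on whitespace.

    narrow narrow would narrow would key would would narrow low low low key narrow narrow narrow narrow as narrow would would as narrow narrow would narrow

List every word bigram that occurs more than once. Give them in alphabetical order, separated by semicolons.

as narrow; low low; narrow narrow; narrow would; would narrow; would would

Bigram counts meeting the condition (more than once):
  as narrow: 2
  low low: 2
  narrow narrow: 5
  narrow would: 4
  would narrow: 3
  would would: 2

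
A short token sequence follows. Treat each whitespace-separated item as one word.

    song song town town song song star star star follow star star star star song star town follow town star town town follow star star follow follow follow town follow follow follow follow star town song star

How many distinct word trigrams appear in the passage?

29

37 tokens → 35 trigram windows in total.
Repeated trigrams (each contributes count−1 duplicates):
  follow follow follow: 3
  star star star: 3
  follow star star: 2
  star star follow: 2
6 duplicate windows → 35 − 6 = 29 distinct.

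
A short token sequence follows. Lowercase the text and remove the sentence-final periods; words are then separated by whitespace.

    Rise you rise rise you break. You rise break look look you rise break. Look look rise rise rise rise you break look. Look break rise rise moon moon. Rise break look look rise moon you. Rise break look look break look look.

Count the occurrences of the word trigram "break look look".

6

Scanning the 41 overlapping trigram windows for "break look look":
  position 9–11: break look look
  position 14–16: break look look
  position 22–24: break look look
  position 31–33: break look look
  position 38–40: break look look
  position 41–43: break look look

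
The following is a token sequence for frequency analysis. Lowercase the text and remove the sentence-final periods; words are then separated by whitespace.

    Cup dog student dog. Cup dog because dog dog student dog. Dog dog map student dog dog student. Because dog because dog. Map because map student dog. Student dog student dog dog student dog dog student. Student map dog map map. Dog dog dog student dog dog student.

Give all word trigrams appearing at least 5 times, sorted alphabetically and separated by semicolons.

Trigram counts meeting the condition (at least 5 times):
  dog dog student: 6
  dog student dog: 6
  student dog dog: 5

dog dog student; dog student dog; student dog dog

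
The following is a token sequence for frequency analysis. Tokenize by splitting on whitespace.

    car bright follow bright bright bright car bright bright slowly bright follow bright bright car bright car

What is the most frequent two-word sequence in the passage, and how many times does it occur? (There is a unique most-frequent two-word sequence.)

"bright bright", 4 times

Bigram frequencies (highest first):
  bright bright: 4
  car bright: 3
  bright car: 3
  bright follow: 2
  follow bright: 2
  bright slowly: 1
  … (1 more, each ≤ 1)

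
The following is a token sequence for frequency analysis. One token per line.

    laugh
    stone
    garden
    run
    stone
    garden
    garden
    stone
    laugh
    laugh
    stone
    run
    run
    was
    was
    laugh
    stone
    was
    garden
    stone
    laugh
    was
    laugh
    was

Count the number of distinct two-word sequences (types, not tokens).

24 tokens → 23 bigram windows in total.
Repeated bigrams (each contributes count−1 duplicates):
  laugh stone: 3
  garden stone: 2
  laugh was: 2
  stone garden: 2
  stone laugh: 2
  was laugh: 2
7 duplicate windows → 23 − 7 = 16 distinct.

16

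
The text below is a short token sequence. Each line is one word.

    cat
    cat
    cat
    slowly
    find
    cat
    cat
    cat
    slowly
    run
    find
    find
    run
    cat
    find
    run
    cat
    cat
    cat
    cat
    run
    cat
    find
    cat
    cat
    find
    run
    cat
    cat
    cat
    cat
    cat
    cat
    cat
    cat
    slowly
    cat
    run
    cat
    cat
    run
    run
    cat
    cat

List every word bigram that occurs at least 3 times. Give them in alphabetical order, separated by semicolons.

cat cat; cat find; cat run; cat slowly; find run; run cat

Bigram counts meeting the condition (at least 3 times):
  cat cat: 17
  cat find: 3
  cat run: 3
  cat slowly: 3
  find run: 3
  run cat: 6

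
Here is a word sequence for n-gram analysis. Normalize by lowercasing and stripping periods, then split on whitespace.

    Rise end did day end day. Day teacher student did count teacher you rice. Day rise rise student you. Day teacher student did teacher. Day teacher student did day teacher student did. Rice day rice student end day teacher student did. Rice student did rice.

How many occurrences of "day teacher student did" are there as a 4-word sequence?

Scanning the 42 overlapping 4-gram windows for "day teacher student did":
  position 7–10: day teacher student did
  position 20–23: day teacher student did
  position 25–28: day teacher student did
  position 29–32: day teacher student did
  position 38–41: day teacher student did

5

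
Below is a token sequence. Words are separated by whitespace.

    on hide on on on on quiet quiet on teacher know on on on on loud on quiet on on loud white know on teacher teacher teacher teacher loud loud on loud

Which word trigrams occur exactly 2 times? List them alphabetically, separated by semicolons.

Trigram counts meeting the condition (exactly 2 times):
  on on loud: 2
  teacher teacher teacher: 2

on on loud; teacher teacher teacher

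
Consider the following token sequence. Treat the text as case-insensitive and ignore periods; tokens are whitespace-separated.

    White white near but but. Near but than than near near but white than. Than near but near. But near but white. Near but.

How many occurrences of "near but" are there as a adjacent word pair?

Scanning the 23 overlapping bigram windows for "near but":
  position 3–4: near but
  position 6–7: near but
  position 11–12: near but
  position 16–17: near but
  position 18–19: near but
  position 20–21: near but
  position 23–24: near but

7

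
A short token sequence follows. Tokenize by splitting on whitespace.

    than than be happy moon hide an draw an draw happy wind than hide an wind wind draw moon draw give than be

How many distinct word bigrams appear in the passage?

19

23 tokens → 22 bigram windows in total.
Repeated bigrams (each contributes count−1 duplicates):
  an draw: 2
  hide an: 2
  than be: 2
3 duplicate windows → 22 − 3 = 19 distinct.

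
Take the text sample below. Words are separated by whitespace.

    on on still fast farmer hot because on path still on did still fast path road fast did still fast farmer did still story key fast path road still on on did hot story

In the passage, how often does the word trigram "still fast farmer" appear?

2

Scanning the 32 overlapping trigram windows for "still fast farmer":
  position 3–5: still fast farmer
  position 19–21: still fast farmer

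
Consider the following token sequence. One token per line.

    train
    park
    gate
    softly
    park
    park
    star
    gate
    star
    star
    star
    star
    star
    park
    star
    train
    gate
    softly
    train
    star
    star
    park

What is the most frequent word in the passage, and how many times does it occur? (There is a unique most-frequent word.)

Unigram frequencies (highest first):
  star: 9
  park: 5
  train: 3
  gate: 3
  softly: 2

"star", 9 times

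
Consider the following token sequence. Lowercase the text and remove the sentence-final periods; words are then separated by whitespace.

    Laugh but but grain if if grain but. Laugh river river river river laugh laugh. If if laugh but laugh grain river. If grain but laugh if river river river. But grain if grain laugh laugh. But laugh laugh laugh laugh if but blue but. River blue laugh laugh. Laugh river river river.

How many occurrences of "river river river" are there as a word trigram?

4

Scanning the 51 overlapping trigram windows for "river river river":
  position 10–12: river river river
  position 11–13: river river river
  position 28–30: river river river
  position 51–53: river river river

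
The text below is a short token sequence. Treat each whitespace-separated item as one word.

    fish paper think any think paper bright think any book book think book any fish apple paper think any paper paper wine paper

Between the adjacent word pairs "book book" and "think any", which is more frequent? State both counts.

"think any" (3 vs 1)

"book book": 1 occurrence
"think any": 3 occurrences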